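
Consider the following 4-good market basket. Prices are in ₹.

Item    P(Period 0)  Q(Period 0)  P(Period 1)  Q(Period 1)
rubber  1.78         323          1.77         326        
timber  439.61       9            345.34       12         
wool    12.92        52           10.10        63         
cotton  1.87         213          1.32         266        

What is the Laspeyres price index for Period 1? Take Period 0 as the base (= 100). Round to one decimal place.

80.1

Laspeyres price index uses base-period quantities as weights.
ΣP(Period 1)·Q(Period 0) = 1.77×323 + 345.34×9 + 10.10×52 + 1.32×213 = 571.71 + 3108.06 + 525.2 + 281.16 = 4486.13
ΣP(Period 0)·Q(Period 0) = 1.78×323 + 439.61×9 + 12.92×52 + 1.87×213 = 574.94 + 3956.49 + 671.84 + 398.31 = 5601.58
Index = 4486.13 / 5601.58 × 100 = 80.0869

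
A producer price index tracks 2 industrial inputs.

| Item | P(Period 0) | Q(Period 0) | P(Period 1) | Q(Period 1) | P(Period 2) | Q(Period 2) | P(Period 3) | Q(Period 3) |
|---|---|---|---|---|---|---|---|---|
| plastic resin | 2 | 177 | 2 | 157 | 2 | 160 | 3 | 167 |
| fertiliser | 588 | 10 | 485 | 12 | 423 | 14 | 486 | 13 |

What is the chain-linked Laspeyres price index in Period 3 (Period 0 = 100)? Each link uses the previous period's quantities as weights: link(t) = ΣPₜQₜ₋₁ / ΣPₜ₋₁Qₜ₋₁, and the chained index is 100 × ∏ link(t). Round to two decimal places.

85.60

Link Period 0→Period 1:
ΣP(Period 1)Q(Period 0) = 2×177 + 485×10 = 354 + 4850 = 5204
ΣP(Period 0)Q(Period 0) = 2×177 + 588×10 = 354 + 5880 = 6234
link = 5204/6234 = 0.834777
Link Period 1→Period 2:
ΣP(Period 2)Q(Period 1) = 2×157 + 423×12 = 314 + 5076 = 5390
ΣP(Period 1)Q(Period 1) = 2×157 + 485×12 = 314 + 5820 = 6134
link = 5390/6134 = 0.878709
Link Period 2→Period 3:
ΣP(Period 3)Q(Period 2) = 3×160 + 486×14 = 480 + 6804 = 7284
ΣP(Period 2)Q(Period 2) = 2×160 + 423×14 = 320 + 5922 = 6242
link = 7284/6242 = 1.166934
Chained index = 100 × 0.834777 × 0.878709 × 1.166934 = 85.5976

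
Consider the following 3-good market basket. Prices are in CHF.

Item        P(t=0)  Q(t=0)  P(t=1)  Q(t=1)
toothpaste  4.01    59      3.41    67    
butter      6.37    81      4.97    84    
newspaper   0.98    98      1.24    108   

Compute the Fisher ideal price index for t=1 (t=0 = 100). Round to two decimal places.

Laspeyres component (base-period weights):
ΣP(t=1)Q(t=0) = 3.41×59 + 4.97×81 + 1.24×98 = 201.19 + 402.57 + 121.52 = 725.28
ΣP(t=0)Q(t=0) = 4.01×59 + 6.37×81 + 0.98×98 = 236.59 + 515.97 + 96.04 = 848.6
L = 725.28 / 848.6 × 100 = 85.4678
Paasche component (current-period weights):
ΣP(t=1)Q(t=1) = 3.41×67 + 4.97×84 + 1.24×108 = 228.47 + 417.48 + 133.92 = 779.87
ΣP(t=0)Q(t=1) = 4.01×67 + 6.37×84 + 0.98×108 = 268.67 + 535.08 + 105.84 = 909.59
P = 779.87 / 909.59 × 100 = 85.7386
Fisher = √(L × P) = √(85.4678 × 85.7386) = 85.6031

85.60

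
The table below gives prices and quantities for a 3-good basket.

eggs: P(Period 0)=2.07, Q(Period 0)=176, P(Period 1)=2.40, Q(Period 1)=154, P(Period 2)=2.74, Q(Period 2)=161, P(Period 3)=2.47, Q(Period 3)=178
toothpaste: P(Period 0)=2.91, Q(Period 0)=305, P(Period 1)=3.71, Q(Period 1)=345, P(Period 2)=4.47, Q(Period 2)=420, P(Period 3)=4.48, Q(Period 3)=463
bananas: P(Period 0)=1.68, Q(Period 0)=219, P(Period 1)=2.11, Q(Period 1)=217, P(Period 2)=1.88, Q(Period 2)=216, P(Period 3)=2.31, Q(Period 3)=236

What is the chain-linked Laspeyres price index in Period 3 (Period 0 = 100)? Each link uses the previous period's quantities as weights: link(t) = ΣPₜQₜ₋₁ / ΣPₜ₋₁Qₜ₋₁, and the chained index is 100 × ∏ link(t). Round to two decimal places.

Link Period 0→Period 1:
ΣP(Period 1)Q(Period 0) = 2.40×176 + 3.71×305 + 2.11×219 = 422.4 + 1131.55 + 462.09 = 2016.04
ΣP(Period 0)Q(Period 0) = 2.07×176 + 2.91×305 + 1.68×219 = 364.32 + 887.55 + 367.92 = 1619.79
link = 2016.04/1619.79 = 1.244630
Link Period 1→Period 2:
ΣP(Period 2)Q(Period 1) = 2.74×154 + 4.47×345 + 1.88×217 = 421.96 + 1542.15 + 407.96 = 2372.07
ΣP(Period 1)Q(Period 1) = 2.40×154 + 3.71×345 + 2.11×217 = 369.6 + 1279.95 + 457.87 = 2107.42
link = 2372.07/2107.42 = 1.125580
Link Period 2→Period 3:
ΣP(Period 3)Q(Period 2) = 2.47×161 + 4.48×420 + 2.31×216 = 397.67 + 1881.6 + 498.96 = 2778.23
ΣP(Period 2)Q(Period 2) = 2.74×161 + 4.47×420 + 1.88×216 = 441.14 + 1877.4 + 406.08 = 2724.62
link = 2778.23/2724.62 = 1.019676
Chained index = 100 × 1.244630 × 1.125580 × 1.019676 = 142.8496

142.85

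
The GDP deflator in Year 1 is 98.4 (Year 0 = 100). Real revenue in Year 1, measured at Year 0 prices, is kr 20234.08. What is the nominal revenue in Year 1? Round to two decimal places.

19910.33

Nominal = Real × (Index/100) = 20234.08 × (98.4/100)
        = 20234.08 × 0.984 = 19910.3347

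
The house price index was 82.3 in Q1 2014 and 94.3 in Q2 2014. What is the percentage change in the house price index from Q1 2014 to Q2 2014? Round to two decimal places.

14.58%

Change = (94.3 − 82.3) / 82.3 × 100
       = 12.0 / 82.3 × 100 = 14.5808%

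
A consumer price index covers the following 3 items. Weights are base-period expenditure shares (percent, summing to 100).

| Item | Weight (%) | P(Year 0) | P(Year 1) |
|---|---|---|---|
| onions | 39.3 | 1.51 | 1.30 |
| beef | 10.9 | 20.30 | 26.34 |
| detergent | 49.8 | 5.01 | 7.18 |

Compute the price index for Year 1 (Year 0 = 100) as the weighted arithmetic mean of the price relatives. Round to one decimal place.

119.3

onions: 39.3 × (1.30/1.51) = 39.3 × 0.860927 = 33.8344
beef: 10.9 × (26.34/20.30) = 10.9 × 1.297537 = 14.1432
detergent: 49.8 × (7.18/5.01) = 49.8 × 1.433134 = 71.3701
Index = Σ wᵢ·(p₁ᵢ/p₀ᵢ) = 33.8344 + 14.1432 + 71.3701 = 119.3476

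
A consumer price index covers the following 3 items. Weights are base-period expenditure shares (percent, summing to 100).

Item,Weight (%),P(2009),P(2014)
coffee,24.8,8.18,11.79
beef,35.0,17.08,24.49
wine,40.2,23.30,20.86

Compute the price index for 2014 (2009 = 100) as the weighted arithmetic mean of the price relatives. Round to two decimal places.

121.92

coffee: 24.8 × (11.79/8.18) = 24.8 × 1.441320 = 35.7447
beef: 35.0 × (24.49/17.08) = 35.0 × 1.433841 = 50.1844
wine: 40.2 × (20.86/23.30) = 40.2 × 0.895279 = 35.9902
Index = Σ wᵢ·(p₁ᵢ/p₀ᵢ) = 35.7447 + 50.1844 + 35.9902 = 121.9194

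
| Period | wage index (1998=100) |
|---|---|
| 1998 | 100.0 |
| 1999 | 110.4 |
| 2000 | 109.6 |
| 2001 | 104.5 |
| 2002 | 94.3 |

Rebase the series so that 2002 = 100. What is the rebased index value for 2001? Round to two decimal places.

110.82

Rebased(2001) = 104.5 / 94.3 × 100 = 110.8165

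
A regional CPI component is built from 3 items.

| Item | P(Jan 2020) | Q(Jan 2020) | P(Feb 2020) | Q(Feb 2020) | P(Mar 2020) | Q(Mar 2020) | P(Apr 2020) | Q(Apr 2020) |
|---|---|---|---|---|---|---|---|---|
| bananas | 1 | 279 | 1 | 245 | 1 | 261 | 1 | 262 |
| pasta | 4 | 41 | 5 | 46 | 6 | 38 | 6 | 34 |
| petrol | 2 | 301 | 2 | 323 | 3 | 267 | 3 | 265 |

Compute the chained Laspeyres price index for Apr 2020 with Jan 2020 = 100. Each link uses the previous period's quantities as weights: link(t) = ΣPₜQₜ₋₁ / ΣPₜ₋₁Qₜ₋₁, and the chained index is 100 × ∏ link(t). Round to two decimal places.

138.13

Link Jan 2020→Feb 2020:
ΣP(Feb 2020)Q(Jan 2020) = 1×279 + 5×41 + 2×301 = 279 + 205 + 602 = 1086
ΣP(Jan 2020)Q(Jan 2020) = 1×279 + 4×41 + 2×301 = 279 + 164 + 602 = 1045
link = 1086/1045 = 1.039234
Link Feb 2020→Mar 2020:
ΣP(Mar 2020)Q(Feb 2020) = 1×245 + 6×46 + 3×323 = 245 + 276 + 969 = 1490
ΣP(Feb 2020)Q(Feb 2020) = 1×245 + 5×46 + 2×323 = 245 + 230 + 646 = 1121
link = 1490/1121 = 1.329170
Link Mar 2020→Apr 2020:
ΣP(Apr 2020)Q(Mar 2020) = 1×261 + 6×38 + 3×267 = 261 + 228 + 801 = 1290
ΣP(Mar 2020)Q(Mar 2020) = 1×261 + 6×38 + 3×267 = 261 + 228 + 801 = 1290
link = 1290/1290 = 1.000000
Chained index = 100 × 1.039234 × 1.329170 × 1.000000 = 138.1320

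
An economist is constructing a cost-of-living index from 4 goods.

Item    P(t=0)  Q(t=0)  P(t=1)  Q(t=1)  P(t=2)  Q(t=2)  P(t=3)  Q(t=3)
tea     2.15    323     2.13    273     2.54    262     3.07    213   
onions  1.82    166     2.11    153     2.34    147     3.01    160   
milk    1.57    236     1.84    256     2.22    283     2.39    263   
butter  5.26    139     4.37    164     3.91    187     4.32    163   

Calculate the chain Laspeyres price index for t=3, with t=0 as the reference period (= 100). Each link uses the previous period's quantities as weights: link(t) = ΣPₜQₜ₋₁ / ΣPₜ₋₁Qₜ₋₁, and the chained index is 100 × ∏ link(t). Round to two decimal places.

Link t=0→t=1:
ΣP(t=1)Q(t=0) = 2.13×323 + 2.11×166 + 1.84×236 + 4.37×139 = 687.99 + 350.26 + 434.24 + 607.43 = 2079.92
ΣP(t=0)Q(t=0) = 2.15×323 + 1.82×166 + 1.57×236 + 5.26×139 = 694.45 + 302.12 + 370.52 + 731.14 = 2098.23
link = 2079.92/2098.23 = 0.991274
Link t=1→t=2:
ΣP(t=2)Q(t=1) = 2.54×273 + 2.34×153 + 2.22×256 + 3.91×164 = 693.42 + 358.02 + 568.32 + 641.24 = 2261
ΣP(t=1)Q(t=1) = 2.13×273 + 2.11×153 + 1.84×256 + 4.37×164 = 581.49 + 322.83 + 471.04 + 716.68 = 2092.04
link = 2261/2092.04 = 1.080763
Link t=2→t=3:
ΣP(t=3)Q(t=2) = 3.07×262 + 3.01×147 + 2.39×283 + 4.32×187 = 804.34 + 442.47 + 676.37 + 807.84 = 2731.02
ΣP(t=2)Q(t=2) = 2.54×262 + 2.34×147 + 2.22×283 + 3.91×187 = 665.48 + 343.98 + 628.26 + 731.17 = 2368.89
link = 2731.02/2368.89 = 1.152869
Chained index = 100 × 0.991274 × 1.080763 × 1.152869 = 123.5106

123.51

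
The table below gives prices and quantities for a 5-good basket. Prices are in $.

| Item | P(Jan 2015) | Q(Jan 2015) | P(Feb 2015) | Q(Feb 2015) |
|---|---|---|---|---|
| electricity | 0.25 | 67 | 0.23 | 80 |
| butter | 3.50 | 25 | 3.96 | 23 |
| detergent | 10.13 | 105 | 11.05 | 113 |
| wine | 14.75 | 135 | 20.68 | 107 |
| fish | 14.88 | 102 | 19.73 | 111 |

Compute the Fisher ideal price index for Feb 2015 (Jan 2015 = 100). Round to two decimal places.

Laspeyres component (base-period weights):
ΣP(Feb 2015)Q(Jan 2015) = 0.23×67 + 3.96×25 + 11.05×105 + 20.68×135 + 19.73×102 = 15.41 + 99 + 1160.25 + 2791.8 + 2012.46 = 6078.92
ΣP(Jan 2015)Q(Jan 2015) = 0.25×67 + 3.50×25 + 10.13×105 + 14.75×135 + 14.88×102 = 16.75 + 87.5 + 1063.65 + 1991.25 + 1517.76 = 4676.91
L = 6078.92 / 4676.91 × 100 = 129.9773
Paasche component (current-period weights):
ΣP(Feb 2015)Q(Feb 2015) = 0.23×80 + 3.96×23 + 11.05×113 + 20.68×107 + 19.73×111 = 18.4 + 91.08 + 1248.65 + 2212.76 + 2190.03 = 5760.92
ΣP(Jan 2015)Q(Feb 2015) = 0.25×80 + 3.50×23 + 10.13×113 + 14.75×107 + 14.88×111 = 20 + 80.5 + 1144.69 + 1578.25 + 1651.68 = 4475.12
P = 5760.92 / 4475.12 × 100 = 128.7322
Fisher = √(L × P) = √(129.9773 × 128.7322) = 129.3532

129.35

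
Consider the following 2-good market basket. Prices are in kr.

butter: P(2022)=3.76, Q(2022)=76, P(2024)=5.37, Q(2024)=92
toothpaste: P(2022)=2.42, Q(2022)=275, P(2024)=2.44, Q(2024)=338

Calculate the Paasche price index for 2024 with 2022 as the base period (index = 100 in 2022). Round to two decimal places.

113.31

Paasche price index uses current-period quantities as weights.
ΣP(2024)·Q(2024) = 5.37×92 + 2.44×338 = 494.04 + 824.72 = 1318.76
ΣP(2022)·Q(2024) = 3.76×92 + 2.42×338 = 345.92 + 817.96 = 1163.88
Index = 1318.76 / 1163.88 × 100 = 113.3072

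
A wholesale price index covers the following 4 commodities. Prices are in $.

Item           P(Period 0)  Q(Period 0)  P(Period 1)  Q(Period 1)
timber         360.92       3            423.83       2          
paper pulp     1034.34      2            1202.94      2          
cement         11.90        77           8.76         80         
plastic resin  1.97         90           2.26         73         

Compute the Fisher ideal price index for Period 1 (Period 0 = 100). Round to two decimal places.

106.65

Laspeyres component (base-period weights):
ΣP(Period 1)Q(Period 0) = 423.83×3 + 1202.94×2 + 8.76×77 + 2.26×90 = 1271.49 + 2405.88 + 674.52 + 203.4 = 4555.29
ΣP(Period 0)Q(Period 0) = 360.92×3 + 1034.34×2 + 11.90×77 + 1.97×90 = 1082.76 + 2068.68 + 916.3 + 177.3 = 4245.04
L = 4555.29 / 4245.04 × 100 = 107.3085
Paasche component (current-period weights):
ΣP(Period 1)Q(Period 1) = 423.83×2 + 1202.94×2 + 8.76×80 + 2.26×73 = 847.66 + 2405.88 + 700.8 + 164.98 = 4119.32
ΣP(Period 0)Q(Period 1) = 360.92×2 + 1034.34×2 + 11.90×80 + 1.97×73 = 721.84 + 2068.68 + 952 + 143.81 = 3886.33
P = 4119.32 / 3886.33 × 100 = 105.9951
Fisher = √(L × P) = √(107.3085 × 105.9951) = 106.6498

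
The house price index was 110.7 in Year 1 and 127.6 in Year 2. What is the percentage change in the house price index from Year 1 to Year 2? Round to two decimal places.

Change = (127.6 − 110.7) / 110.7 × 100
       = 16.9 / 110.7 × 100 = 15.2665%

15.27%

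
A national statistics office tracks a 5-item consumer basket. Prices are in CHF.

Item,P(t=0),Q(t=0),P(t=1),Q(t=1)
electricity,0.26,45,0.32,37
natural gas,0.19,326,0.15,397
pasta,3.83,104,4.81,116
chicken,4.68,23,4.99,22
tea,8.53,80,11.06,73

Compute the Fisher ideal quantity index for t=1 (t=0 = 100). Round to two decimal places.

99.19

Laspeyres component (base-period weights):
ΣP(t=0)Q(t=1) = 0.26×37 + 0.19×397 + 3.83×116 + 4.68×22 + 8.53×73 = 9.62 + 75.43 + 444.28 + 102.96 + 622.69 = 1254.98
ΣP(t=0)Q(t=0) = 0.26×45 + 0.19×326 + 3.83×104 + 4.68×23 + 8.53×80 = 11.7 + 61.94 + 398.32 + 107.64 + 682.4 = 1262
L = 1254.98 / 1262 × 100 = 99.4437
Paasche component (current-period weights):
ΣP(t=1)Q(t=1) = 0.32×37 + 0.15×397 + 4.81×116 + 4.99×22 + 11.06×73 = 11.84 + 59.55 + 557.96 + 109.78 + 807.38 = 1546.51
ΣP(t=1)Q(t=0) = 0.32×45 + 0.15×326 + 4.81×104 + 4.99×23 + 11.06×80 = 14.4 + 48.9 + 500.24 + 114.77 + 884.8 = 1563.11
P = 1546.51 / 1563.11 × 100 = 98.9380
Fisher = √(L × P) = √(99.4437 × 98.9380) = 99.1906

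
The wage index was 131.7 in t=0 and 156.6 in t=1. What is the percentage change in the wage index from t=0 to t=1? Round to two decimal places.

18.91%

Change = (156.6 − 131.7) / 131.7 × 100
       = 24.9 / 131.7 × 100 = 18.9066%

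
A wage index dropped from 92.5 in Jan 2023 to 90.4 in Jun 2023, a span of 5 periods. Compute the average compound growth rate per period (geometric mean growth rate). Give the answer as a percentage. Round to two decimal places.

Growth factor = (90.4/92.5)^(1/5) = (0.977297)^(1/5) = 0.995418
Growth rate = 0.995418 − 1 = -0.004582 = -0.4582%

-0.46%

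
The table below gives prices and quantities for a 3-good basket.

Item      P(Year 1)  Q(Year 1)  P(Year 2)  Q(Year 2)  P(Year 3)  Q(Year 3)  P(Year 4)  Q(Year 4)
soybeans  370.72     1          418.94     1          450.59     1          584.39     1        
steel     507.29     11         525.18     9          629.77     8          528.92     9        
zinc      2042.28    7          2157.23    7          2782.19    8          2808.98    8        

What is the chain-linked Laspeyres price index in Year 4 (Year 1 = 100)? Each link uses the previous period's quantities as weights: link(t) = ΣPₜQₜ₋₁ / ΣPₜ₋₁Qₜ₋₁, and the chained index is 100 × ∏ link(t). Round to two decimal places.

130.77

Link Year 1→Year 2:
ΣP(Year 2)Q(Year 1) = 418.94×1 + 525.18×11 + 2157.23×7 = 418.94 + 5776.98 + 15100.61 = 21296.53
ΣP(Year 1)Q(Year 1) = 370.72×1 + 507.29×11 + 2042.28×7 = 370.72 + 5580.19 + 14295.96 = 20246.87
link = 21296.53/20246.87 = 1.051843
Link Year 2→Year 3:
ΣP(Year 3)Q(Year 2) = 450.59×1 + 629.77×9 + 2782.19×7 = 450.59 + 5667.93 + 19475.33 = 25593.85
ΣP(Year 2)Q(Year 2) = 418.94×1 + 525.18×9 + 2157.23×7 = 418.94 + 4726.62 + 15100.61 = 20246.17
link = 25593.85/20246.17 = 1.264133
Link Year 3→Year 4:
ΣP(Year 4)Q(Year 3) = 584.39×1 + 528.92×8 + 2808.98×8 = 584.39 + 4231.36 + 22471.84 = 27287.59
ΣP(Year 3)Q(Year 3) = 450.59×1 + 629.77×8 + 2782.19×8 = 450.59 + 5038.16 + 22257.52 = 27746.27
link = 27287.59/27746.27 = 0.983469
Chained index = 100 × 1.051843 × 1.264133 × 0.983469 = 130.7688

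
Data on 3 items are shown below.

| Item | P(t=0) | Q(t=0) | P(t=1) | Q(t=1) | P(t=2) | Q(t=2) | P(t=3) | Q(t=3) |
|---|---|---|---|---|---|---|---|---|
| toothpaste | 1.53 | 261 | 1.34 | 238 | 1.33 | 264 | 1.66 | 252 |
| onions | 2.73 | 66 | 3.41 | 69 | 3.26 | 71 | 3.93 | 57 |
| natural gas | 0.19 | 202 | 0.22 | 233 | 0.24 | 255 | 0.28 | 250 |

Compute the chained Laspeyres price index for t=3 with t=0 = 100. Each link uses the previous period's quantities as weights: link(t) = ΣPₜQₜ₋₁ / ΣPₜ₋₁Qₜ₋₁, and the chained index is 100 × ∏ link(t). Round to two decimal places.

Link t=0→t=1:
ΣP(t=1)Q(t=0) = 1.34×261 + 3.41×66 + 0.22×202 = 349.74 + 225.06 + 44.44 = 619.24
ΣP(t=0)Q(t=0) = 1.53×261 + 2.73×66 + 0.19×202 = 399.33 + 180.18 + 38.38 = 617.89
link = 619.24/617.89 = 1.002185
Link t=1→t=2:
ΣP(t=2)Q(t=1) = 1.33×238 + 3.26×69 + 0.24×233 = 316.54 + 224.94 + 55.92 = 597.4
ΣP(t=1)Q(t=1) = 1.34×238 + 3.41×69 + 0.22×233 = 318.92 + 235.29 + 51.26 = 605.47
link = 597.4/605.47 = 0.986672
Link t=2→t=3:
ΣP(t=3)Q(t=2) = 1.66×264 + 3.93×71 + 0.28×255 = 438.24 + 279.03 + 71.4 = 788.67
ΣP(t=2)Q(t=2) = 1.33×264 + 3.26×71 + 0.24×255 = 351.12 + 231.46 + 61.2 = 643.78
link = 788.67/643.78 = 1.225061
Chained index = 100 × 1.002185 × 0.986672 × 1.225061 = 121.1374

121.14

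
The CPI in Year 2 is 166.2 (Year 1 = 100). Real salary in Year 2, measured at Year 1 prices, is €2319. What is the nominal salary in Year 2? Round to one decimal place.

Nominal = Real × (Index/100) = 2319 × (166.2/100)
        = 2319 × 1.662 = 3854.1780

3854.2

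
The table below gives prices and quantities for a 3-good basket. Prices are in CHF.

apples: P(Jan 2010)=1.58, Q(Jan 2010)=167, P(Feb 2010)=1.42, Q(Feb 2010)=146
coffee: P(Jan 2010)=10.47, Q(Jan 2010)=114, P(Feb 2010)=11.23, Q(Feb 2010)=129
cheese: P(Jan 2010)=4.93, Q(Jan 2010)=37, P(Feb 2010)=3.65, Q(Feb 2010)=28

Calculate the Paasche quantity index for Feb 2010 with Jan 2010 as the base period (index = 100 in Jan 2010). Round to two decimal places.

Paasche quantity index uses current-period prices as weights.
ΣP(Feb 2010)·Q(Feb 2010) = 1.42×146 + 11.23×129 + 3.65×28 = 207.32 + 1448.67 + 102.2 = 1758.19
ΣP(Feb 2010)·Q(Jan 2010) = 1.42×167 + 11.23×114 + 3.65×37 = 237.14 + 1280.22 + 135.05 = 1652.41
Index = 1758.19 / 1652.41 × 100 = 106.4016

106.40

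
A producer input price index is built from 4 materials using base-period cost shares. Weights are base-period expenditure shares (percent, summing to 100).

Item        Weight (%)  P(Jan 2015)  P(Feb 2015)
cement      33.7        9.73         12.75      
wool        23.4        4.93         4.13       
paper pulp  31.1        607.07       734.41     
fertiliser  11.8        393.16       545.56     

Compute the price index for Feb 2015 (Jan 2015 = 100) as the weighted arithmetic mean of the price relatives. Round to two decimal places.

117.76

cement: 33.7 × (12.75/9.73) = 33.7 × 1.310380 = 44.1598
wool: 23.4 × (4.13/4.93) = 23.4 × 0.837728 = 19.6028
paper pulp: 31.1 × (734.41/607.07) = 31.1 × 1.209762 = 37.6236
fertiliser: 11.8 × (545.56/393.16) = 11.8 × 1.387628 = 16.3740
Index = Σ wᵢ·(p₁ᵢ/p₀ᵢ) = 44.1598 + 19.6028 + 37.6236 + 16.3740 = 117.7603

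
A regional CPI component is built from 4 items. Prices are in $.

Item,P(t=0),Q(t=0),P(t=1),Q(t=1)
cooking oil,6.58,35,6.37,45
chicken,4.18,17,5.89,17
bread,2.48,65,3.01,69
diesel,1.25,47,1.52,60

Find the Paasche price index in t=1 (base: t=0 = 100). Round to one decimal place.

Paasche price index uses current-period quantities as weights.
ΣP(t=1)·Q(t=1) = 6.37×45 + 5.89×17 + 3.01×69 + 1.52×60 = 286.65 + 100.13 + 207.69 + 91.2 = 685.67
ΣP(t=0)·Q(t=1) = 6.58×45 + 4.18×17 + 2.48×69 + 1.25×60 = 296.1 + 71.06 + 171.12 + 75 = 613.28
Index = 685.67 / 613.28 × 100 = 111.8037

111.8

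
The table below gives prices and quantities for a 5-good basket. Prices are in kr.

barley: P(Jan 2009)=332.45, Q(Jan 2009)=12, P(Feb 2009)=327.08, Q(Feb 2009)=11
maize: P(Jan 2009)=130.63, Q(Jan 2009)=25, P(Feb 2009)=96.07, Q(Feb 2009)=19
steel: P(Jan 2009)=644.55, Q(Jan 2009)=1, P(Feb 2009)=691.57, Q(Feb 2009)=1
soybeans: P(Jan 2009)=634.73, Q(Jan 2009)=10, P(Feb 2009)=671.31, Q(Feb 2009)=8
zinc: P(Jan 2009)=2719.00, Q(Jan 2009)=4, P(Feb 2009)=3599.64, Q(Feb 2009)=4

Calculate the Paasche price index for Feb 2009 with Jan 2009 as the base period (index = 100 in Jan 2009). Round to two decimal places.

113.84

Paasche price index uses current-period quantities as weights.
ΣP(Feb 2009)·Q(Feb 2009) = 327.08×11 + 96.07×19 + 691.57×1 + 671.31×8 + 3599.64×4 = 3597.88 + 1825.33 + 691.57 + 5370.48 + 14398.56 = 25883.82
ΣP(Jan 2009)·Q(Feb 2009) = 332.45×11 + 130.63×19 + 644.55×1 + 634.73×8 + 2719.00×4 = 3656.95 + 2481.97 + 644.55 + 5077.84 + 10876 = 22737.31
Index = 25883.82 / 22737.31 × 100 = 113.8385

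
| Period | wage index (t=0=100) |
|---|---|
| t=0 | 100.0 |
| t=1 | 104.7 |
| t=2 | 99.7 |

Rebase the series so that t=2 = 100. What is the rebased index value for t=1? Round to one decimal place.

105.0

Rebased(t=1) = 104.7 / 99.7 × 100 = 105.0150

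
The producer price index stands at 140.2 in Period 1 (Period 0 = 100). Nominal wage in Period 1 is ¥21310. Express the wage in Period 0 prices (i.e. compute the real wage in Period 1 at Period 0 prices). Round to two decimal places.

Real = Nominal ÷ (Index/100) = 21310 ÷ (140.2/100)
     = 21310 ÷ 1.402 = 15199.7147

15199.71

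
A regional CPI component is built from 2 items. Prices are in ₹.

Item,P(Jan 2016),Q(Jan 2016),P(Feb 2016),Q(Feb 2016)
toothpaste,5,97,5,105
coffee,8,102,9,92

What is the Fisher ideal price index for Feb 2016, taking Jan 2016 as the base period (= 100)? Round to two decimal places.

Laspeyres component (base-period weights):
ΣP(Feb 2016)Q(Jan 2016) = 5×97 + 9×102 = 485 + 918 = 1403
ΣP(Jan 2016)Q(Jan 2016) = 5×97 + 8×102 = 485 + 816 = 1301
L = 1403 / 1301 × 100 = 107.8401
Paasche component (current-period weights):
ΣP(Feb 2016)Q(Feb 2016) = 5×105 + 9×92 = 525 + 828 = 1353
ΣP(Jan 2016)Q(Feb 2016) = 5×105 + 8×92 = 525 + 736 = 1261
P = 1353 / 1261 × 100 = 107.2958
Fisher = √(L × P) = √(107.8401 × 107.2958) = 107.5676

107.57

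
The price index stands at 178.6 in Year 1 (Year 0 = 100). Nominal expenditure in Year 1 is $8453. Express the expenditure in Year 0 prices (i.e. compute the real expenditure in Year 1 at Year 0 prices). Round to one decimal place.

4732.9

Real = Nominal ÷ (Index/100) = 8453 ÷ (178.6/100)
     = 8453 ÷ 1.786 = 4732.9227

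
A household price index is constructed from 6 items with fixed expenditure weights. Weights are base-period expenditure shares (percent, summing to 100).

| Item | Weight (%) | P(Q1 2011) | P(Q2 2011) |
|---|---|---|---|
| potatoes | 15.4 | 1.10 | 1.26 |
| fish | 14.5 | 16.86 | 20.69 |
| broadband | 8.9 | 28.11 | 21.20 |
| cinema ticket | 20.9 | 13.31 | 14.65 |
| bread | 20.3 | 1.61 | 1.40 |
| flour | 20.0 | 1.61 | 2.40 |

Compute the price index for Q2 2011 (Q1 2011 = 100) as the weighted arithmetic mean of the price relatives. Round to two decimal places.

potatoes: 15.4 × (1.26/1.10) = 15.4 × 1.145455 = 17.6400
fish: 14.5 × (20.69/16.86) = 14.5 × 1.227165 = 17.7939
broadband: 8.9 × (21.20/28.11) = 8.9 × 0.754180 = 6.7122
cinema ticket: 20.9 × (14.65/13.31) = 20.9 × 1.100676 = 23.0041
bread: 20.3 × (1.40/1.61) = 20.3 × 0.869565 = 17.6522
flour: 20.0 × (2.40/1.61) = 20.0 × 1.490683 = 29.8137
Index = Σ wᵢ·(p₁ᵢ/p₀ᵢ) = 17.6400 + 17.7939 + 6.7122 + 23.0041 + 17.6522 + 29.8137 = 112.6161

112.62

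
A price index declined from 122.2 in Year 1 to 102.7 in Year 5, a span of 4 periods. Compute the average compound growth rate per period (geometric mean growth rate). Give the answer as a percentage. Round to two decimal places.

Growth factor = (102.7/122.2)^(1/4) = (0.840426)^(1/4) = 0.957469
Growth rate = 0.957469 − 1 = -0.042531 = -4.2531%

-4.25%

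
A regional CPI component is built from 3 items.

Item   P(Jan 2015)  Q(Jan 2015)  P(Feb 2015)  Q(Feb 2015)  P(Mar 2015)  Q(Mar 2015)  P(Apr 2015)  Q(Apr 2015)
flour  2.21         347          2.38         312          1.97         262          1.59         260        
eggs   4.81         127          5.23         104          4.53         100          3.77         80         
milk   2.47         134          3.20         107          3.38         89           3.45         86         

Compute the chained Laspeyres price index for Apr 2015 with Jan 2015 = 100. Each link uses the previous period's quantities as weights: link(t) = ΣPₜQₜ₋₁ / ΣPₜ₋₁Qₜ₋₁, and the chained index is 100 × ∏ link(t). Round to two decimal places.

Link Jan 2015→Feb 2015:
ΣP(Feb 2015)Q(Jan 2015) = 2.38×347 + 5.23×127 + 3.20×134 = 825.86 + 664.21 + 428.8 = 1918.87
ΣP(Jan 2015)Q(Jan 2015) = 2.21×347 + 4.81×127 + 2.47×134 = 766.87 + 610.87 + 330.98 = 1708.72
link = 1918.87/1708.72 = 1.122987
Link Feb 2015→Mar 2015:
ΣP(Mar 2015)Q(Feb 2015) = 1.97×312 + 4.53×104 + 3.38×107 = 614.64 + 471.12 + 361.66 = 1447.42
ΣP(Feb 2015)Q(Feb 2015) = 2.38×312 + 5.23×104 + 3.20×107 = 742.56 + 543.92 + 342.4 = 1628.88
link = 1447.42/1628.88 = 0.888598
Link Mar 2015→Apr 2015:
ΣP(Apr 2015)Q(Mar 2015) = 1.59×262 + 3.77×100 + 3.45×89 = 416.58 + 377 + 307.05 = 1100.63
ΣP(Mar 2015)Q(Mar 2015) = 1.97×262 + 4.53×100 + 3.38×89 = 516.14 + 453 + 300.82 = 1269.96
link = 1100.63/1269.96 = 0.866665
Chained index = 100 × 1.122987 × 0.888598 × 0.866665 = 86.4831

86.48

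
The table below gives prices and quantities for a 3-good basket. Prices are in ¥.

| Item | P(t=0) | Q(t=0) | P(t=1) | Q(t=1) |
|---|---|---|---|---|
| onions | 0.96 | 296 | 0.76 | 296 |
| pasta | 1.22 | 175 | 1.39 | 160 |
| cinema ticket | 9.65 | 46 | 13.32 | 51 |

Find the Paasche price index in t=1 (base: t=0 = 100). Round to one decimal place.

Paasche price index uses current-period quantities as weights.
ΣP(t=1)·Q(t=1) = 0.76×296 + 1.39×160 + 13.32×51 = 224.96 + 222.4 + 679.32 = 1126.68
ΣP(t=0)·Q(t=1) = 0.96×296 + 1.22×160 + 9.65×51 = 284.16 + 195.2 + 492.15 = 971.51
Index = 1126.68 / 971.51 × 100 = 115.9720

116.0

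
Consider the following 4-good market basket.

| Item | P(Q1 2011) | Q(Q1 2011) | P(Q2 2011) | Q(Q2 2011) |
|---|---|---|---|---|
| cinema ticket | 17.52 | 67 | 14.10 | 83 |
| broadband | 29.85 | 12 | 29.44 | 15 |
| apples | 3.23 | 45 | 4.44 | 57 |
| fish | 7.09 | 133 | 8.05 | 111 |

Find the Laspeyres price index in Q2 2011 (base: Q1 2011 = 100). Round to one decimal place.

98.0

Laspeyres price index uses base-period quantities as weights.
ΣP(Q2 2011)·Q(Q1 2011) = 14.10×67 + 29.44×12 + 4.44×45 + 8.05×133 = 944.7 + 353.28 + 199.8 + 1070.65 = 2568.43
ΣP(Q1 2011)·Q(Q1 2011) = 17.52×67 + 29.85×12 + 3.23×45 + 7.09×133 = 1173.84 + 358.2 + 145.35 + 942.97 = 2620.36
Index = 2568.43 / 2620.36 × 100 = 98.0182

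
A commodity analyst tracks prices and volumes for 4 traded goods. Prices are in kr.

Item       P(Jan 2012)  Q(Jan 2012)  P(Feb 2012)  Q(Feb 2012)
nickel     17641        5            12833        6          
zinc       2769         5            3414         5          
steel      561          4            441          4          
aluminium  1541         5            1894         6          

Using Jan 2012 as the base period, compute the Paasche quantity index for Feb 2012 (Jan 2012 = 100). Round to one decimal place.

115.9

Paasche quantity index uses current-period prices as weights.
ΣP(Feb 2012)·Q(Feb 2012) = 12833×6 + 3414×5 + 441×4 + 1894×6 = 76998 + 17070 + 1764 + 11364 = 107196
ΣP(Feb 2012)·Q(Jan 2012) = 12833×5 + 3414×5 + 441×4 + 1894×5 = 64165 + 17070 + 1764 + 9470 = 92469
Index = 107196 / 92469 × 100 = 115.9264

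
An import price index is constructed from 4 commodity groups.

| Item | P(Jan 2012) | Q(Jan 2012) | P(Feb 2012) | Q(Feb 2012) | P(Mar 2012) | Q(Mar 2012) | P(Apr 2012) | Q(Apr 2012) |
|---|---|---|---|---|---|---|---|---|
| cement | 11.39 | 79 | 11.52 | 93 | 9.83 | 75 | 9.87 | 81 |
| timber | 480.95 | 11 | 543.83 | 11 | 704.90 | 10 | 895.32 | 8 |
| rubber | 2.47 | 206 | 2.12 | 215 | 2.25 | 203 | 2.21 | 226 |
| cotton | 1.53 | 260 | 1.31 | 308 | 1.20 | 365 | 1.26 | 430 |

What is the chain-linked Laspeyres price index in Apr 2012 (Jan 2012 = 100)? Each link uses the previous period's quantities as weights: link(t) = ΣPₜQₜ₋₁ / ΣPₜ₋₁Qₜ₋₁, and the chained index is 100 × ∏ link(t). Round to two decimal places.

158.82

Link Jan 2012→Feb 2012:
ΣP(Feb 2012)Q(Jan 2012) = 11.52×79 + 543.83×11 + 2.12×206 + 1.31×260 = 910.08 + 5982.13 + 436.72 + 340.6 = 7669.53
ΣP(Jan 2012)Q(Jan 2012) = 11.39×79 + 480.95×11 + 2.47×206 + 1.53×260 = 899.81 + 5290.45 + 508.82 + 397.8 = 7096.88
link = 7669.53/7096.88 = 1.080690
Link Feb 2012→Mar 2012:
ΣP(Mar 2012)Q(Feb 2012) = 9.83×93 + 704.90×11 + 2.25×215 + 1.20×308 = 914.19 + 7753.9 + 483.75 + 369.6 = 9521.44
ΣP(Feb 2012)Q(Feb 2012) = 11.52×93 + 543.83×11 + 2.12×215 + 1.31×308 = 1071.36 + 5982.13 + 455.8 + 403.48 = 7912.77
link = 9521.44/7912.77 = 1.203300
Link Mar 2012→Apr 2012:
ΣP(Apr 2012)Q(Mar 2012) = 9.87×75 + 895.32×10 + 2.21×203 + 1.26×365 = 740.25 + 8953.2 + 448.63 + 459.9 = 10601.98
ΣP(Mar 2012)Q(Mar 2012) = 9.83×75 + 704.90×10 + 2.25×203 + 1.20×365 = 737.25 + 7049 + 456.75 + 438 = 8681
link = 10601.98/8681 = 1.221286
Chained index = 100 × 1.080690 × 1.203300 × 1.221286 = 158.8154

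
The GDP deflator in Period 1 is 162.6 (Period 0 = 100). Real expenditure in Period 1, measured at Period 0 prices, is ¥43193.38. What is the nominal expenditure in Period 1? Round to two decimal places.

70232.44

Nominal = Real × (Index/100) = 43193.38 × (162.6/100)
        = 43193.38 × 1.626 = 70232.4359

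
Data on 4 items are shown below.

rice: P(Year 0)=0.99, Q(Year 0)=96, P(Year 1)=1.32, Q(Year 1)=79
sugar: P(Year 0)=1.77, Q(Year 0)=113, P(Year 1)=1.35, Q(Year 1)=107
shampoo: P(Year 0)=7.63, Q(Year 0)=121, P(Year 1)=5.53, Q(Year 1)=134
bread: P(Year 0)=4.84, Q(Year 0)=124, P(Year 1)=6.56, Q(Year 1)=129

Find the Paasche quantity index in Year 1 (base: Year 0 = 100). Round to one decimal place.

104.2

Paasche quantity index uses current-period prices as weights.
ΣP(Year 1)·Q(Year 1) = 1.32×79 + 1.35×107 + 5.53×134 + 6.56×129 = 104.28 + 144.45 + 741.02 + 846.24 = 1835.99
ΣP(Year 1)·Q(Year 0) = 1.32×96 + 1.35×113 + 5.53×121 + 6.56×124 = 126.72 + 152.55 + 669.13 + 813.44 = 1761.84
Index = 1835.99 / 1761.84 × 100 = 104.2087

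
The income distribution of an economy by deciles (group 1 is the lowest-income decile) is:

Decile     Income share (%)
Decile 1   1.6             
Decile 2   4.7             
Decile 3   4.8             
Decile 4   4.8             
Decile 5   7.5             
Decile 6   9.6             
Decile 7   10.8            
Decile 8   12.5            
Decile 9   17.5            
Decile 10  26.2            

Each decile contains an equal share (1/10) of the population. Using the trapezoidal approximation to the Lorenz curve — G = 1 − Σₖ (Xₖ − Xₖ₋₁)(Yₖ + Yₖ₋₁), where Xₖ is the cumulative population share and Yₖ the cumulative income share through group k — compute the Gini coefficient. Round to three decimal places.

0.370

Cumulative income shares Yₖ: 0.0160, 0.0630, 0.1110, 0.1590, 0.2340, 0.3300, 0.4380, 0.5630, 0.7380, 1.0000
Σ (Xₖ−Xₖ₋₁)(Yₖ+Yₖ₋₁) = (1/10)(0.0160+0.0000) + (1/10)(0.0630+0.0160) + (1/10)(0.1110+0.0630) + (1/10)(0.1590+0.1110) + (1/10)(0.2340+0.1590) + (1/10)(0.3300+0.2340) + (1/10)(0.4380+0.3300) + (1/10)(0.5630+0.4380) + (1/10)(0.7380+0.5630) + (1/10)(1.0000+0.7380)
  = 0.0016 + 0.0079 + 0.0174 + 0.0270 + 0.0393 + 0.0564 + 0.0768 + 0.1001 + 0.1301 + 0.1738 = 0.6304
G = 1 − 0.6304 = 0.3696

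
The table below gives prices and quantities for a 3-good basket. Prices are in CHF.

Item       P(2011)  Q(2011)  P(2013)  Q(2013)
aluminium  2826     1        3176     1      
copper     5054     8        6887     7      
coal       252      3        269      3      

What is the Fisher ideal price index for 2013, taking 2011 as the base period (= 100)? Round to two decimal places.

Laspeyres component (base-period weights):
ΣP(2013)Q(2011) = 3176×1 + 6887×8 + 269×3 = 3176 + 55096 + 807 = 59079
ΣP(2011)Q(2011) = 2826×1 + 5054×8 + 252×3 = 2826 + 40432 + 756 = 44014
L = 59079 / 44014 × 100 = 134.2277
Paasche component (current-period weights):
ΣP(2013)Q(2013) = 3176×1 + 6887×7 + 269×3 = 3176 + 48209 + 807 = 52192
ΣP(2011)Q(2013) = 2826×1 + 5054×7 + 252×3 = 2826 + 35378 + 756 = 38960
P = 52192 / 38960 × 100 = 133.9630
Fisher = √(L × P) = √(134.2277 × 133.9630) = 134.0953

134.10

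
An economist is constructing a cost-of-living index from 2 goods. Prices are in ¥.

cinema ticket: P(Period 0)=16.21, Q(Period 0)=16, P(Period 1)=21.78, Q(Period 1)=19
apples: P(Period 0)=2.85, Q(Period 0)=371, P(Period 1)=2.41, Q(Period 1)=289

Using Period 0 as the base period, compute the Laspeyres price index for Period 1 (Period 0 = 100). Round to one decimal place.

94.4

Laspeyres price index uses base-period quantities as weights.
ΣP(Period 1)·Q(Period 0) = 21.78×16 + 2.41×371 = 348.48 + 894.11 = 1242.59
ΣP(Period 0)·Q(Period 0) = 16.21×16 + 2.85×371 = 259.36 + 1057.35 = 1316.71
Index = 1242.59 / 1316.71 × 100 = 94.3708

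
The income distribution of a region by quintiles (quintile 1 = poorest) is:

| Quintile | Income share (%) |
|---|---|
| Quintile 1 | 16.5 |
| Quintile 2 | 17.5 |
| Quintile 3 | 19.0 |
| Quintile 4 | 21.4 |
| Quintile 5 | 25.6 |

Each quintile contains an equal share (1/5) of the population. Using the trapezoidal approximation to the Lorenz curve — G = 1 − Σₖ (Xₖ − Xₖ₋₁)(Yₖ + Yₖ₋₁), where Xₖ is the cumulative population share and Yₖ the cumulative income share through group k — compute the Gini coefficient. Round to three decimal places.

Cumulative income shares Yₖ: 0.1650, 0.3400, 0.5300, 0.7440, 1.0000
Σ (Xₖ−Xₖ₋₁)(Yₖ+Yₖ₋₁) = (1/5)(0.1650+0.0000) + (1/5)(0.3400+0.1650) + (1/5)(0.5300+0.3400) + (1/5)(0.7440+0.5300) + (1/5)(1.0000+0.7440)
  = 0.0330 + 0.1010 + 0.1740 + 0.2548 + 0.3488 = 0.9116
G = 1 − 0.9116 = 0.0884

0.088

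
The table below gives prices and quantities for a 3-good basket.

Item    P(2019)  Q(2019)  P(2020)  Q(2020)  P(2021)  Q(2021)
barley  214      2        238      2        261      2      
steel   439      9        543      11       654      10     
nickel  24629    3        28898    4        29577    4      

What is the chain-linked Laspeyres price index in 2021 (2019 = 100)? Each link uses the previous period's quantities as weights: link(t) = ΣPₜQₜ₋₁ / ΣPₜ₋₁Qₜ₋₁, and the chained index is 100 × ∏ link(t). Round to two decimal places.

Link 2019→2020:
ΣP(2020)Q(2019) = 238×2 + 543×9 + 28898×3 = 476 + 4887 + 86694 = 92057
ΣP(2019)Q(2019) = 214×2 + 439×9 + 24629×3 = 428 + 3951 + 73887 = 78266
link = 92057/78266 = 1.176207
Link 2020→2021:
ΣP(2021)Q(2020) = 261×2 + 654×11 + 29577×4 = 522 + 7194 + 118308 = 126024
ΣP(2020)Q(2020) = 238×2 + 543×11 + 28898×4 = 476 + 5973 + 115592 = 122041
link = 126024/122041 = 1.032637
Chained index = 100 × 1.176207 × 1.032637 = 121.4594

121.46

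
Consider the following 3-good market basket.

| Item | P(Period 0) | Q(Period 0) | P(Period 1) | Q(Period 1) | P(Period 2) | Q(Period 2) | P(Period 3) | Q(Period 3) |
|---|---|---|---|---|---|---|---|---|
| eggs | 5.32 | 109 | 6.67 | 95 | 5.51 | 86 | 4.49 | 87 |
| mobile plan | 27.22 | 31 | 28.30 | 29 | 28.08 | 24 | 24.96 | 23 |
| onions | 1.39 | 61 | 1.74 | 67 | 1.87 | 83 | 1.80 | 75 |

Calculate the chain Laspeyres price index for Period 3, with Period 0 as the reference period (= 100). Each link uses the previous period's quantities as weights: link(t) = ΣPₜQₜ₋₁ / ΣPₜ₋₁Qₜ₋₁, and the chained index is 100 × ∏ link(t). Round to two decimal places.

91.95

Link Period 0→Period 1:
ΣP(Period 1)Q(Period 0) = 6.67×109 + 28.30×31 + 1.74×61 = 727.03 + 877.3 + 106.14 = 1710.47
ΣP(Period 0)Q(Period 0) = 5.32×109 + 27.22×31 + 1.39×61 = 579.88 + 843.82 + 84.79 = 1508.49
link = 1710.47/1508.49 = 1.133895
Link Period 1→Period 2:
ΣP(Period 2)Q(Period 1) = 5.51×95 + 28.08×29 + 1.87×67 = 523.45 + 814.32 + 125.29 = 1463.06
ΣP(Period 1)Q(Period 1) = 6.67×95 + 28.30×29 + 1.74×67 = 633.65 + 820.7 + 116.58 = 1570.93
link = 1463.06/1570.93 = 0.931334
Link Period 2→Period 3:
ΣP(Period 3)Q(Period 2) = 4.49×86 + 24.96×24 + 1.80×83 = 386.14 + 599.04 + 149.4 = 1134.58
ΣP(Period 2)Q(Period 2) = 5.51×86 + 28.08×24 + 1.87×83 = 473.86 + 673.92 + 155.21 = 1302.99
link = 1134.58/1302.99 = 0.870751
Chained index = 100 × 1.133895 × 0.931334 × 0.870751 = 91.9544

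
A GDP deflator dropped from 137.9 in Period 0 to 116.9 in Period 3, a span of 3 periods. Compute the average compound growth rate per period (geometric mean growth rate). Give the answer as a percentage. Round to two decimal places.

-5.36%

Growth factor = (116.9/137.9)^(1/3) = (0.847716)^(1/3) = 0.946419
Growth rate = 0.946419 − 1 = -0.053581 = -5.3581%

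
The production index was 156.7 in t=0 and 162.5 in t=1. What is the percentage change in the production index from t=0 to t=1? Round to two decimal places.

Change = (162.5 − 156.7) / 156.7 × 100
       = 5.8 / 156.7 × 100 = 3.7013%

3.70%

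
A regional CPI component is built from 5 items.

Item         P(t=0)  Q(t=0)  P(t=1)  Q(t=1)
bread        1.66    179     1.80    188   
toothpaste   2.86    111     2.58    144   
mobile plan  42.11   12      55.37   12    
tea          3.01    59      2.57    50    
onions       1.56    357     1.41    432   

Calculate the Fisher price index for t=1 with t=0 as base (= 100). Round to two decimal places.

103.40

Laspeyres component (base-period weights):
ΣP(t=1)Q(t=0) = 1.80×179 + 2.58×111 + 55.37×12 + 2.57×59 + 1.41×357 = 322.2 + 286.38 + 664.44 + 151.63 + 503.37 = 1928.02
ΣP(t=0)Q(t=0) = 1.66×179 + 2.86×111 + 42.11×12 + 3.01×59 + 1.56×357 = 297.14 + 317.46 + 505.32 + 177.59 + 556.92 = 1854.43
L = 1928.02 / 1854.43 × 100 = 103.9683
Paasche component (current-period weights):
ΣP(t=1)Q(t=1) = 1.80×188 + 2.58×144 + 55.37×12 + 2.57×50 + 1.41×432 = 338.4 + 371.52 + 664.44 + 128.5 + 609.12 = 2111.98
ΣP(t=0)Q(t=1) = 1.66×188 + 2.86×144 + 42.11×12 + 3.01×50 + 1.56×432 = 312.08 + 411.84 + 505.32 + 150.5 + 673.92 = 2053.66
P = 2111.98 / 2053.66 × 100 = 102.8398
Fisher = √(L × P) = √(103.9683 × 102.8398) = 103.4025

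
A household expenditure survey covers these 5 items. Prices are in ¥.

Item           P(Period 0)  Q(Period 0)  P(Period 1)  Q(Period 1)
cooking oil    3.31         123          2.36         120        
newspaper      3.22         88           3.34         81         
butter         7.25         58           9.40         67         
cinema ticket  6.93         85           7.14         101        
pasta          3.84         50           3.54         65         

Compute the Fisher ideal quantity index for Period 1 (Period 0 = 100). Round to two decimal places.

Laspeyres component (base-period weights):
ΣP(Period 0)Q(Period 1) = 3.31×120 + 3.22×81 + 7.25×67 + 6.93×101 + 3.84×65 = 397.2 + 260.82 + 485.75 + 699.93 + 249.6 = 2093.3
ΣP(Period 0)Q(Period 0) = 3.31×123 + 3.22×88 + 7.25×58 + 6.93×85 + 3.84×50 = 407.13 + 283.36 + 420.5 + 589.05 + 192 = 1892.04
L = 2093.3 / 1892.04 × 100 = 110.6372
Paasche component (current-period weights):
ΣP(Period 1)Q(Period 1) = 2.36×120 + 3.34×81 + 9.40×67 + 7.14×101 + 3.54×65 = 283.2 + 270.54 + 629.8 + 721.14 + 230.1 = 2134.78
ΣP(Period 1)Q(Period 0) = 2.36×123 + 3.34×88 + 9.40×58 + 7.14×85 + 3.54×50 = 290.28 + 293.92 + 545.2 + 606.9 + 177 = 1913.3
P = 2134.78 / 1913.3 × 100 = 111.5758
Fisher = √(L × P) = √(110.6372 × 111.5758) = 111.1055

111.11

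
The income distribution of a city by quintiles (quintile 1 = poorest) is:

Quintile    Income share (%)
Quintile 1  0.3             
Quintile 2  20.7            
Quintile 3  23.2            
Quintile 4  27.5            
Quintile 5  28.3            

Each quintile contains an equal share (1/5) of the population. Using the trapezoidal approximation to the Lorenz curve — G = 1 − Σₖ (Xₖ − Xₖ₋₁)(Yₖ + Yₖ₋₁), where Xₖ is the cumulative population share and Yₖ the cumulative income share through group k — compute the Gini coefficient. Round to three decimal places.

Cumulative income shares Yₖ: 0.0030, 0.2100, 0.4420, 0.7170, 1.0000
Σ (Xₖ−Xₖ₋₁)(Yₖ+Yₖ₋₁) = (1/5)(0.0030+0.0000) + (1/5)(0.2100+0.0030) + (1/5)(0.4420+0.2100) + (1/5)(0.7170+0.4420) + (1/5)(1.0000+0.7170)
  = 0.0006 + 0.0426 + 0.1304 + 0.2318 + 0.3434 = 0.7488
G = 1 − 0.7488 = 0.2512

0.251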